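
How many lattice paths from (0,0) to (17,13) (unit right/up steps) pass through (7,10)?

Paths (0,0)->(7,10): C(17,10) = 19448.
Paths (7,10)->(17,13): C(13,3) = 286.
By multiplication principle: 19448 x 286.

Final answer: 5562128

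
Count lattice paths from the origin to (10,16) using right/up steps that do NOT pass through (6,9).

Total paths to (10,16): C(26,16) = 5311735.
Paths through (6,9): C(15,9) x C(11,7) = 1651650.
Avoiding (6,9): 5311735 - 1651650.

Final answer: 3660085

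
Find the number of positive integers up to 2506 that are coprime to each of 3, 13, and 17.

|div by 3|=835, |div by 13|=192, |div by 17|=147.
|div by 3&13|=64, |div by 3&17|=49, |div by 13&17|=11, |div by all|=3.
By inclusion-exclusion, divisible by at least one: 835+192+147-64-49-11+3 = 1053.
Not divisible by any: 2506 - 1053.

Final answer: 1453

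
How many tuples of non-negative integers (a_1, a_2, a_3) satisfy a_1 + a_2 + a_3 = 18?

Stars and bars with 18 stars and 2 bars:
C(18+3-1, 3-1) = C(20,2).

Final answer: C(20,2) = 190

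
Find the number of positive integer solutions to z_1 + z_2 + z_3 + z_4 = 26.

Substitute z'_i = z_i - 1 (so z'_i >= 0). Then sum z'_i = 26 - 4 = 22.
Stars and bars: C(22+4-1, 4-1) = C(25,3).

Final answer: C(25,3) = 2300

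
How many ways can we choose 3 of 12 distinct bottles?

C(12,3) = 12!/(3! x 9!).

Final answer: \binom{12}{3} = 220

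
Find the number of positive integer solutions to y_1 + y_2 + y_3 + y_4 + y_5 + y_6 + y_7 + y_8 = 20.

Substitute y'_i = y_i - 1 (so y'_i >= 0). Then sum y'_i = 20 - 8 = 12.
Stars and bars: C(12+8-1, 8-1) = C(19,7).

Final answer: C(19,7) = 50388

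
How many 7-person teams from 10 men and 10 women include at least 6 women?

Sum over valid woman counts:
C(10,6)C(10,1) = 2100
C(10,7)C(10,0) = 120
Total: 2100 + 120.

Final answer: 2220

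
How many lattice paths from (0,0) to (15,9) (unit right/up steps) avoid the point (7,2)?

Total paths to (15,9): C(24,9) = 1307504.
Paths through (7,2): C(9,2) x C(15,7) = 231660.
Avoiding (7,2): 1307504 - 231660.

Final answer: 1075844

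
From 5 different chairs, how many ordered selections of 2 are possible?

P(5,2) = 5!/(5-2)! = 5!/3!.

Final answer: P(5,2) = 20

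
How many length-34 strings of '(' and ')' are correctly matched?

This is a standard Catalan-number count: the answer is C_n. Here n = 17 (pairs).
C_n = (2n)!/(n!(n+1)!), so C_{17} = 34!/(17! x 18!) = C(34,17)/18 = 2333606220/18.

Final answer: C_{17} = 129644790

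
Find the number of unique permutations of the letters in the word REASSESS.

Letters (A:1, E:2, R:1, S:4). Total letters: 8.
Permutations = 8!/(4! x 2!).

Final answer: 840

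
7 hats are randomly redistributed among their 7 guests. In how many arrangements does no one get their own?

Use the recurrence D(n) = (n-1)(D(n-1) + D(n-2)) with D(0)=1, D(1)=0.
D(2) = 1 x (0 + 1) = 1
D(3) = 2 x (1 + 0) = 2
D(4) = 3 x (2 + 1) = 9
D(5) = 4 x (9 + 2) = 44
D(6) = 5 x (44 + 9) = 265
D(7) = 6 x (D(6) + D(5)) = 6 x (265 + 44)

Final answer: D(7) = 1854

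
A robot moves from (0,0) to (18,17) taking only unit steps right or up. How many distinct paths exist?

Each path has 18 right steps and 17 up steps in some order (35 steps total).
Choose which 17 of the 35 steps are up: C(35,17).

Final answer: C(35,17) = 4537567650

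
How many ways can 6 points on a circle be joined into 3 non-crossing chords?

This is counted by the nth Catalan number C_n. Here n = 6/2 = 3.
Using C_0 = 1 and C_(k+1) = C_k x 2(2k+1)/(k+2), build up term by term: C_1=1, C_2=2, C_3=5.

Final answer: C_{3} = 5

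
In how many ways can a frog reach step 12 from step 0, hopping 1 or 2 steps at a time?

Let f(n) be the number of climbs. Removing the last move (1 or 2 steps) gives f(n) = f(n-1) + f(n-2); base cases f(1)=1, f(2)=2.
Computing successive values: f(1)=1, f(2)=2, f(3)=3, f(4)=5, f(5)=8, f(6)=13, f(7)=21, f(8)=34, f(9)=55, f(10)=89, f(11)=144, f(12)=233.

Final answer: 233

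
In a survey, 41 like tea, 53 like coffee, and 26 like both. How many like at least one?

|A union B| = |A| + |B| - |A intersect B| = 41 + 53 - 26.

Final answer: 68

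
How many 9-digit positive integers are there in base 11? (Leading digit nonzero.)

Leading digit: 10 options (nonzero). Other 8 digit(s): 11 options each.
Total: 10 x 11^8.

Final answer: 2143588810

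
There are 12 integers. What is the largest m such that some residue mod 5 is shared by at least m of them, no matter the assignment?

There are 5 possible values for residue mod 5. With 12 integers and 5 categories, by pigeonhole: ceiling(12/5).

Final answer: 3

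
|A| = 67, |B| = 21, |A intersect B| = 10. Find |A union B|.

|A union B| = |A| + |B| - |A intersect B| = 67 + 21 - 10.

Final answer: 78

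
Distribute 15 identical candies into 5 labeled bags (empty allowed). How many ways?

Stars and bars: C(n+k-1, k-1) = C(19,4).

Final answer: C(19,4) = 3876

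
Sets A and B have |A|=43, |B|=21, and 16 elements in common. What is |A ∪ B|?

|A union B| = |A| + |B| - |A intersect B| = 43 + 21 - 16.

Final answer: 48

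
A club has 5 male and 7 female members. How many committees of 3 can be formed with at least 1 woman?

Sum over valid woman counts:
C(7,1)C(5,2) = 70
C(7,2)C(5,1) = 105
C(7,3)C(5,0) = 35
Total: 70 + 105 + 35.

Final answer: 210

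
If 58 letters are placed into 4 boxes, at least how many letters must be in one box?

By the pigeonhole principle: ceiling(58/4).

Final answer: 15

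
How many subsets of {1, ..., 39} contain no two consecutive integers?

Condition on whether n belongs to the subset: if not, any valid subset of {1, ..., n-1} works (a(n-1)); if so, n-1 is excluded and the rest is a valid subset of {1, ..., n-2} (a(n-2)). Hence a(n) = a(n-1) + a(n-2), a(1)=2, a(2)=3.
Computing successive values: a(1)=2, a(2)=3, a(3)=5, a(4)=8, a(5)=13, a(6)=21, a(7)=34, a(8)=55, a(9)=89, a(10)=144, a(11)=233, a(12)=377, a(13)=610, a(14)=987, a(15)=1597, a(16)=2584, a(17)=4181, a(18)=6765, a(19)=10946, a(20)=17711, a(21)=28657, a(22)=46368, a(23)=75025, a(24)=121393, a(25)=196418, a(26)=317811, a(27)=514229, a(28)=832040, a(29)=1346269, a(30)=2178309, a(31)=3524578, a(32)=5702887, a(33)=9227465, a(34)=14930352, a(35)=24157817, a(36)=39088169, a(37)=63245986, a(38)=102334155, a(39)=165580141.

Final answer: 165580141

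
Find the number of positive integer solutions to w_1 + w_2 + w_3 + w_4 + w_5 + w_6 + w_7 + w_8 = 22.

Substitute w'_i = w_i - 1 (so w'_i >= 0). Then sum w'_i = 22 - 8 = 14.
Stars and bars: C(14+8-1, 8-1) = C(21,7).

Final answer: C(21,7) = 116280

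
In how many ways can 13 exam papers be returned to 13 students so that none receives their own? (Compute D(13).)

Use the recurrence D(n) = (n-1)(D(n-1) + D(n-2)) with D(0)=1, D(1)=0.
D(2) = 1 x (0 + 1) = 1
D(3) = 2 x (1 + 0) = 2
D(4) = 3 x (2 + 1) = 9
D(5) = 4 x (9 + 2) = 44
D(6) = 5 x (44 + 9) = 265
D(7) = 6 x (265 + 44) = 1854
D(8) = 7 x (1854 + 265) = 14833
D(9) = 8 x (14833 + 1854) = 133496
D(10) = 9 x (133496 + 14833) = 1334961
D(11) = 10 x (1334961 + 133496) = 14684570
D(12) = 11 x (14684570 + 1334961) = 176214841
D(13) = 12 x (D(12) + D(11)) = 12 x (176214841 + 14684570)

Final answer: D(13) = 2290792932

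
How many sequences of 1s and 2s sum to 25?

Let f(n) be the number of climbs. Removing the last move (1 or 2 steps) gives f(n) = f(n-1) + f(n-2); base cases f(1)=1, f(2)=2.
Computing successive values: f(1)=1, f(2)=2, f(3)=3, f(4)=5, f(5)=8, f(6)=13, f(7)=21, f(8)=34, f(9)=55, f(10)=89, f(11)=144, f(12)=233, f(13)=377, f(14)=610, f(15)=987, f(16)=1597, f(17)=2584, f(18)=4181, f(19)=6765, f(20)=10946, f(21)=17711, f(22)=28657, f(23)=46368, f(24)=75025, f(25)=121393.

Final answer: 121393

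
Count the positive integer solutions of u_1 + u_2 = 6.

Substitute u'_i = u_i - 1 (so u'_i >= 0). Then sum u'_i = 6 - 2 = 4.
Stars and bars: C(4+2-1, 2-1) = C(5,1).

Final answer: C(5,1) = 5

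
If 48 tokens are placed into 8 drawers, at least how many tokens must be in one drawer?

By the pigeonhole principle: ceiling(48/8).

Final answer: 6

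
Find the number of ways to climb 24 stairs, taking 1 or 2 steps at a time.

Condition on the final move: it is a 1-step (f(n-1) ways to get there) or a 2-step (f(n-2) ways), so f(n) = f(n-1) + f(n-2), with f(1)=1, f(2)=2.
Computing successive values: f(1)=1, f(2)=2, f(3)=3, f(4)=5, f(5)=8, f(6)=13, f(7)=21, f(8)=34, f(9)=55, f(10)=89, f(11)=144, f(12)=233, f(13)=377, f(14)=610, f(15)=987, f(16)=1597, f(17)=2584, f(18)=4181, f(19)=6765, f(20)=10946, f(21)=17711, f(22)=28657, f(23)=46368, f(24)=75025.

Final answer: 75025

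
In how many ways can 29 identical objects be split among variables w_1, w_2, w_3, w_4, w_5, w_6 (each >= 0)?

Stars and bars with 29 stars and 5 bars:
C(29+6-1, 6-1) = C(34,5).

Final answer: C(34,5) = 278256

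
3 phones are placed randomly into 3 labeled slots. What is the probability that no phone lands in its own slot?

D(n) = (n-1)(D(n-1) + D(n-2)), D(0)=1, D(1)=0.
Building up: D(2)=1, D(3)=2.
Total arrangements: 3! = 6.
Probability = D(3)/3! = 1/3.

Final answer: D(3)/3! = 2/6 = 0.333333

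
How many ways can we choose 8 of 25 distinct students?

C(25,8) = 25!/(8! x (25-8)!).

Final answer: C(25,8) = 1081575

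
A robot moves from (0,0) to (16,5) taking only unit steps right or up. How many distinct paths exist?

Each path has 16 right steps and 5 up steps in some order (21 steps total).
Choose which 5 of the 21 steps are up: C(21,5).

Final answer: C(21,5) = 20349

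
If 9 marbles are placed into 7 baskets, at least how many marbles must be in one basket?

By the pigeonhole principle: ceiling(9/7).

Final answer: 2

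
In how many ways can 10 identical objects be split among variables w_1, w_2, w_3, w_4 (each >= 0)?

Stars and bars with 10 stars and 3 bars:
C(10+4-1, 4-1) = C(13,3).

Final answer: C(13,3) = 286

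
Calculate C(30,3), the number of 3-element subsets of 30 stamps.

C(30,3) = 30!/(3! x 27!).

Final answer: \binom{30}{3} = 4060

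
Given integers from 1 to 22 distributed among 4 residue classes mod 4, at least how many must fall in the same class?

By pigeonhole with 22 objects and 4 categories: ceiling(22/4).

Final answer: 6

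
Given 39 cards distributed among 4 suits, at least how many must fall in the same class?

By pigeonhole with 39 objects and 4 categories: ceiling(39/4).

Final answer: 10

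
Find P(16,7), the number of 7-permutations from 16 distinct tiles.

P(16,7) = 16!/(16-7)! = 16!/9!.

Final answer: P(16,7) = 57657600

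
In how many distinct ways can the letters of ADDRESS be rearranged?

Letters (A:1, D:2, E:1, R:1, S:2). Total letters: 7.
Permutations = 7!/(2! x 2!).

Final answer: 1260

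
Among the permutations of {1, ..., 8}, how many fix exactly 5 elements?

Choose which 5 elements are fixed: C(8,5) = 56.
Derange the remaining 3 using D(j) = (j-1)(D(j-1) + D(j-2)), D(0)=1, D(1)=0: D(2)=1, D(3)=2.
Total: 56 x 2.

Final answer: C(8,5) D(3) = 112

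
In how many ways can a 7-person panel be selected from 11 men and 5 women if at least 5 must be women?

Sum over valid woman counts:
C(5,5)C(11,2).

Final answer: 55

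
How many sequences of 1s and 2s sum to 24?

Let f(n) count the ways. The last step is size 1 or 2, so f(n) = f(n-1) + f(n-2) with f(1)=1, f(2)=2.
Computing successive values: f(1)=1, f(2)=2, f(3)=3, f(4)=5, f(5)=8, f(6)=13, f(7)=21, f(8)=34, f(9)=55, f(10)=89, f(11)=144, f(12)=233, f(13)=377, f(14)=610, f(15)=987, f(16)=1597, f(17)=2584, f(18)=4181, f(19)=6765, f(20)=10946, f(21)=17711, f(22)=28657, f(23)=46368, f(24)=75025.

Final answer: 75025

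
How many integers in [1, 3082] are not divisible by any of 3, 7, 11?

|div by 3|=1027, |div by 7|=440, |div by 11|=280.
|div by 3&7|=146, |div by 3&11|=93, |div by 7&11|=40, |div by all|=13.
By inclusion-exclusion, divisible by at least one: 1027+440+280-146-93-40+13 = 1481.
Not divisible by any: 3082 - 1481.

Final answer: 1601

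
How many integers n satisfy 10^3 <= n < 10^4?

The leading digit cannot be 0 (9 options); the other 3 digits can be anything (10 options each).
Total: 9 x 10^3.

Final answer: 9000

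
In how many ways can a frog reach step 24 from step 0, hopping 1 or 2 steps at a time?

Let f(n) count the ways. The last step is size 1 or 2, so f(n) = f(n-1) + f(n-2) with f(1)=1, f(2)=2.
Building up term by term: f(1)=1, f(2)=2, f(3)=3, f(4)=5, f(5)=8, f(6)=13, f(7)=21, f(8)=34, f(9)=55, f(10)=89, f(11)=144, f(12)=233, f(13)=377, f(14)=610, f(15)=987, f(16)=1597, f(17)=2584, f(18)=4181, f(19)=6765, f(20)=10946, f(21)=17711, f(22)=28657, f(23)=46368, f(24)=75025.

Final answer: 75025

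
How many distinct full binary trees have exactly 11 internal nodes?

The structures are counted by the Catalan number C_n. Here n = 11.
C_n = (2n)!/(n!(n+1)!), so C_{11} = 22!/(11! x 12!) = C(22,11)/12 = 705432/12.

Final answer: C_{11} = 58786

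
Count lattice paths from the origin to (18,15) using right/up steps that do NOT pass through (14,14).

Total paths to (18,15): C(33,15) = 1037158320.
Paths through (14,14): C(28,14) x C(5,1) = 200583000.
Avoiding (14,14): 1037158320 - 200583000.

Final answer: 836575320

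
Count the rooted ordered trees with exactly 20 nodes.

This is counted by the nth Catalan number C_n. Here n = 20 - 1 = 19.
C_n = C(2n,n) - C(2n,n+1), so C_{19} = C(38,19) - C(38,20) = 35345263800 - 33578000610.

Final answer: C_{19} = 1767263190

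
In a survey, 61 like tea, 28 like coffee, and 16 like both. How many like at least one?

|A union B| = |A| + |B| - |A intersect B| = 61 + 28 - 16.

Final answer: 73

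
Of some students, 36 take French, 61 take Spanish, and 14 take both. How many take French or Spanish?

|A union B| = |A| + |B| - |A intersect B| = 36 + 61 - 14.

Final answer: 83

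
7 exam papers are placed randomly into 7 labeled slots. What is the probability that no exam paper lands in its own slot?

Use the recurrence D(n) = (n-1)(D(n-1) + D(n-2)) with D(0)=1, D(1)=0.
Building up: D(2)=1, D(3)=2, D(4)=9, D(5)=44, D(6)=265, D(7)=1854.
Total arrangements: 7! = 5040.
Probability = D(7)/7! = 103/280.

Final answer: D(7)/7! = 1854/5040 = 0.367857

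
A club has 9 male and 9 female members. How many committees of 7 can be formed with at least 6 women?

Sum over valid woman counts:
C(9,6)C(9,1) = 756
C(9,7)C(9,0) = 36
Total: 756 + 36.

Final answer: 792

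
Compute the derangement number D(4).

Derangements satisfy D(n) = (n-1)(D(n-1) + D(n-2)), starting from D(0)=1, D(1)=0.
Building up: D(2)=1, D(3)=2.
D(4) = 3 x (D(3) + D(2)) = 3 x (2 + 1).

Final answer: D(4) = 9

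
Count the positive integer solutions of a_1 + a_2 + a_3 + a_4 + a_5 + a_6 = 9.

Substitute a'_i = a_i - 1 (so a'_i >= 0). Then sum a'_i = 9 - 6 = 3.
Stars and bars: C(3+6-1, 6-1) = C(8,5).

Final answer: C(8,5) = 56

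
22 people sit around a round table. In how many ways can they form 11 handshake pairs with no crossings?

This is a standard Catalan-number count: the answer is C_n. Here n = 22/2 = 11.
C_n = C(2n,n)/(n+1), so C_{11} = C(22,11)/12 = 705432/12.

Final answer: C_{11} = 58786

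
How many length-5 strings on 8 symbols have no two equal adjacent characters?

First character: 8 choices. Each subsequent: 7 choices (must differ from the previous one).
Total: 8 x 7^4.

Final answer: 8 x 7^{4} = 19208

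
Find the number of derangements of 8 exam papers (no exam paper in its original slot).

Derangements satisfy D(n) = (n-1)(D(n-1) + D(n-2)), starting from D(0)=1, D(1)=0.
D(2) = 1 x (0 + 1) = 1
D(3) = 2 x (1 + 0) = 2
D(4) = 3 x (2 + 1) = 9
D(5) = 4 x (9 + 2) = 44
D(6) = 5 x (44 + 9) = 265
D(7) = 6 x (265 + 44) = 1854
D(8) = 7 x (D(7) + D(6)) = 7 x (1854 + 265)

Final answer: D(8) = 14833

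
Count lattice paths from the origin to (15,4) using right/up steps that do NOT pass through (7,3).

Total paths to (15,4): C(19,4) = 3876.
Paths through (7,3): C(10,3) x C(9,1) = 1080.
Avoiding (7,3): 3876 - 1080.

Final answer: 2796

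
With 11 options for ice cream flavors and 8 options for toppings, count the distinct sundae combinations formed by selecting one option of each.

By the multiplication principle: 11 x 8.

Final answer: 88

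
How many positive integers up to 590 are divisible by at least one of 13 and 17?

Multiples of 13: 45. Multiples of 17: 34. Of both (lcm=221): 2.
By inclusion-exclusion: 45 + 34 - 2.

Final answer: 77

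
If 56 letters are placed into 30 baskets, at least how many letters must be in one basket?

By the pigeonhole principle: ceiling(56/30).

Final answer: 2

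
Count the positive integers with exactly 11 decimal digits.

These are the integers in [10^10, 10^11), so the count is 10^11 - 10^10 = 9 x 10^10.

Final answer: 90000000000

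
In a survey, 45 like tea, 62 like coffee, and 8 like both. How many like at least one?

|A union B| = |A| + |B| - |A intersect B| = 45 + 62 - 8.

Final answer: 99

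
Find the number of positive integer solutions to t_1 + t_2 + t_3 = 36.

Substitute t'_i = t_i - 1 (so t'_i >= 0). Then sum t'_i = 36 - 3 = 33.
Stars and bars: C(33+3-1, 3-1) = C(35,2).

Final answer: C(35,2) = 595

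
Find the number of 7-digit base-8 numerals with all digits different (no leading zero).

The leading digit has 7 choices (anything but zero); the next has 7 (anything but the first), then 6, and so on, one fewer each time.
Total: 7 x 7 x 6 x 5 x 4 x 3 x 2.

Final answer: 35280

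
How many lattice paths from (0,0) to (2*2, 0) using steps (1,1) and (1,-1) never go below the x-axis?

Total monotonic paths to (2,2): C(4,2) = 6.
By the reflection principle, paths that go above the diagonal number C(4,3) = 4.
Valid Dyck paths: 6 - 4.
(These counts are the Catalan numbers.)

Final answer: C_{2} = 2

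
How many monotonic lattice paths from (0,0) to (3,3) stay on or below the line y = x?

Total monotonic paths to (3,3): C(6,3) = 20.
By the reflection principle, paths that go above the diagonal number C(6,4) = 15.
Valid Dyck paths: 20 - 15.
(This is the Catalan number C_{3}.)

Final answer: C_{3} = 5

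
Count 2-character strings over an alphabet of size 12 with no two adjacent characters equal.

Let g(n) count such strings. g(1) = 12, and each valid string of length n-1 extends in 11 ways (any symbol but the last), so g(n) = 11 g(n-1).
Total: g(2) = 12 x 11^1.

Final answer: 12 x 11^{1} = 132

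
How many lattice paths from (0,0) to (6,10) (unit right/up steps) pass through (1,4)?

Paths (0,0)->(1,4): C(5,4) = 5.
Paths (1,4)->(6,10): C(11,6) = 462.
By multiplication principle: 5 x 462.

Final answer: 2310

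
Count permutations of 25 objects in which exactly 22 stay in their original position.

Choose which 22 elements are fixed: C(25,22) = 2300.
Derange the remaining 3 using D(j) = (j-1)(D(j-1) + D(j-2)), D(0)=1, D(1)=0: D(2)=1, D(3)=2.
Total: 2300 x 2.

Final answer: C(25,22) D(3) = 4600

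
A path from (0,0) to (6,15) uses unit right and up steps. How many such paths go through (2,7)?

Paths (0,0)->(2,7): C(9,7) = 36.
Paths (2,7)->(6,15): C(12,8) = 495.
By multiplication principle: 36 x 495.

Final answer: 17820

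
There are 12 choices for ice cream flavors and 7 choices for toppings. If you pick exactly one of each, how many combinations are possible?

By the multiplication principle: 12 x 7.

Final answer: 84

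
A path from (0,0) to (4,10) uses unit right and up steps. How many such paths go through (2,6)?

Paths (0,0)->(2,6): C(8,6) = 28.
Paths (2,6)->(4,10): C(6,4) = 15.
By multiplication principle: 28 x 15.

Final answer: 420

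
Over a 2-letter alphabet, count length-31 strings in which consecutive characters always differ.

First character: 2 choices. Each subsequent: 1 choices (must differ from the previous one).
Total: 2 x 1^30.

Final answer: 2 x 1^{30} = 2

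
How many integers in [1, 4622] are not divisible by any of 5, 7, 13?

|div by 5|=924, |div by 7|=660, |div by 13|=355.
|div by 5&7|=132, |div by 5&13|=71, |div by 7&13|=50, |div by all|=10.
By inclusion-exclusion, divisible by at least one: 924+660+355-132-71-50+10 = 1696.
Not divisible by any: 4622 - 1696.

Final answer: 2926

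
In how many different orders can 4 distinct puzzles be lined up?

The number of ways to arrange 4 distinct objects is 4!.

Final answer: 4! = 24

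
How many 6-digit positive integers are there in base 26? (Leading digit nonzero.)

In base 26, the leading digit has 25 choices (1..25); each of the remaining 5 digits has 26 choices.
Total: 25 x 26^5.

Final answer: 297034400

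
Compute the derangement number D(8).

Derangements satisfy D(n) = (n-1)(D(n-1) + D(n-2)), starting from D(0)=1, D(1)=0.
Building up: D(2)=1, D(3)=2, D(4)=9, D(5)=44, D(6)=265, D(7)=1854.
D(8) = 7 x (D(7) + D(6)) = 7 x (1854 + 265).

Final answer: D(8) = 14833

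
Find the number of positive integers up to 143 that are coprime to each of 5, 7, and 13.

|div by 5|=28, |div by 7|=20, |div by 13|=11.
|div by 5&7|=4, |div by 5&13|=2, |div by 7&13|=1, |div by all|=0.
By inclusion-exclusion, divisible by at least one: 28+20+11-4-2-1+0 = 52.
Not divisible by any: 143 - 52.

Final answer: 91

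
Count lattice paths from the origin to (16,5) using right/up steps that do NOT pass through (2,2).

Total paths to (16,5): C(21,5) = 20349.
Paths through (2,2): C(4,2) x C(17,3) = 4080.
Avoiding (2,2): 20349 - 4080.

Final answer: 16269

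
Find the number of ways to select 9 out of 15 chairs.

C(15,9) = 15!/(9! x 6!).

Final answer: \binom{15}{9} = 5005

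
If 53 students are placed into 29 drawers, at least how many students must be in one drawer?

By the pigeonhole principle: ceiling(53/29).

Final answer: 2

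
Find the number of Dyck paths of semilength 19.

Total monotonic paths to (19,19): C(38,19) = 35345263800.
Reflecting each bad path at its first crossing gives a bijection with paths to (18,20): C(38,20) = 33578000610.
Valid Dyck paths: 35345263800 - 33578000610.
(Equivalently, C_{19} = C(38,19)/20 = 35345263800/20.)

Final answer: C_{19} = 1767263190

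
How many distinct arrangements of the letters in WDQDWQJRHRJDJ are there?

Letters (D:3, H:1, J:3, Q:2, R:2, W:2). Total letters: 13.
Permutations = 13!/(3! x 3! x 2! x 2! x 2!).

Final answer: 21621600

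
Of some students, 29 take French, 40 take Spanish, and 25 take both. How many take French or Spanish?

|A union B| = |A| + |B| - |A intersect B| = 29 + 40 - 25.

Final answer: 44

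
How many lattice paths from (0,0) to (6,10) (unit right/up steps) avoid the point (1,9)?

Total paths to (6,10): C(16,10) = 8008.
Paths through (1,9): C(10,9) x C(6,1) = 60.
Avoiding (1,9): 8008 - 60.

Final answer: 7948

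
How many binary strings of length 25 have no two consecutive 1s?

Let a(n) count valid strings. If the last bit is 0 the prefix is any valid string of length n-1; if it is 1 the string must end in 01 with a valid prefix of length n-2. So a(n) = a(n-1) + a(n-2), a(1)=2, a(2)=3.
Building up term by term: a(1)=2, a(2)=3, a(3)=5, a(4)=8, a(5)=13, a(6)=21, a(7)=34, a(8)=55, a(9)=89, a(10)=144, a(11)=233, a(12)=377, a(13)=610, a(14)=987, a(15)=1597, a(16)=2584, a(17)=4181, a(18)=6765, a(19)=10946, a(20)=17711, a(21)=28657, a(22)=46368, a(23)=75025, a(24)=121393, a(25)=196418.

Final answer: 196418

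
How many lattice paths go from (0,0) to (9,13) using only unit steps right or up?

Each path has 9 right steps and 13 up steps in some order (22 steps total).
Choose which 13 of the 22 steps are up: C(22,13).

Final answer: C(22,13) = 497420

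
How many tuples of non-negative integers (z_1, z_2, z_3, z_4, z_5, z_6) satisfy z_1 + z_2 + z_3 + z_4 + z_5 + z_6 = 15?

Stars and bars with 15 stars and 5 bars:
C(15+6-1, 6-1) = C(20,5).

Final answer: C(20,5) = 15504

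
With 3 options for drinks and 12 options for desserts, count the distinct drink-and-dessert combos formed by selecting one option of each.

By the multiplication principle: 3 x 12.

Final answer: 36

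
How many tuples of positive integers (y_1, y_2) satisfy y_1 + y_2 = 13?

Substitute y'_i = y_i - 1 (so y'_i >= 0). Then sum y'_i = 13 - 2 = 11.
Stars and bars: C(11+2-1, 2-1) = C(12,1).

Final answer: C(12,1) = 12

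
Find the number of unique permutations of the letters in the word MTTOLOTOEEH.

Letters (E:2, H:1, L:1, M:1, O:3, T:3). Total letters: 11.
Permutations = 11!/(3! x 3! x 2!).

Final answer: 554400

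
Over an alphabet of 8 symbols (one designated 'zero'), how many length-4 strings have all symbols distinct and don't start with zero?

The leading digit has 7 choices (anything but zero); the next has 7 (anything but the first), then 6, and so on, one fewer each time.
Total: 7 x 7 x 6 x 5.

Final answer: 1470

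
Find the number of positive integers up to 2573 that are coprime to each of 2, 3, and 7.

|div by 2|=1286, |div by 3|=857, |div by 7|=367.
|div by 2&3|=428, |div by 2&7|=183, |div by 3&7|=122, |div by all|=61.
By inclusion-exclusion, divisible by at least one: 1286+857+367-428-183-122+61 = 1838.
Not divisible by any: 2573 - 1838.

Final answer: 735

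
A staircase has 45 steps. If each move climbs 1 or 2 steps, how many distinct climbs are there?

Condition on the final move: it is a 1-step (f(n-1) ways to get there) or a 2-step (f(n-2) ways), so f(n) = f(n-1) + f(n-2), with f(1)=1, f(2)=2.
Computing successive values: f(1)=1, f(2)=2, f(3)=3, f(4)=5, f(5)=8, f(6)=13, f(7)=21, f(8)=34, f(9)=55, f(10)=89, f(11)=144, f(12)=233, f(13)=377, f(14)=610, f(15)=987, f(16)=1597, f(17)=2584, f(18)=4181, f(19)=6765, f(20)=10946, f(21)=17711, f(22)=28657, f(23)=46368, f(24)=75025, f(25)=121393, f(26)=196418, f(27)=317811, f(28)=514229, f(29)=832040, f(30)=1346269, f(31)=2178309, f(32)=3524578, f(33)=5702887, f(34)=9227465, f(35)=14930352, f(36)=24157817, f(37)=39088169, f(38)=63245986, f(39)=102334155, f(40)=165580141, f(41)=267914296, f(42)=433494437, f(43)=701408733, f(44)=1134903170, f(45)=1836311903.

Final answer: 1836311903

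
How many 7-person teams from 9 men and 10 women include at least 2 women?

Sum over valid woman counts:
C(10,2)C(9,5) = 5670
C(10,3)C(9,4) = 15120
C(10,4)C(9,3) = 17640
C(10,5)C(9,2) = 9072
C(10,6)C(9,1) = 1890
C(10,7)C(9,0) = 120
Total: 5670 + 15120 + 17640 + 9072 + 1890 + 120.

Final answer: 49512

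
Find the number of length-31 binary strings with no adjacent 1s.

Classify by the final bit: ...0 gives a(n-1) strings, ...01 gives a(n-2) strings. Thus a(n) = a(n-1) + a(n-2) with a(1)=2, a(2)=3.
Computing successive values: a(1)=2, a(2)=3, a(3)=5, a(4)=8, a(5)=13, a(6)=21, a(7)=34, a(8)=55, a(9)=89, a(10)=144, a(11)=233, a(12)=377, a(13)=610, a(14)=987, a(15)=1597, a(16)=2584, a(17)=4181, a(18)=6765, a(19)=10946, a(20)=17711, a(21)=28657, a(22)=46368, a(23)=75025, a(24)=121393, a(25)=196418, a(26)=317811, a(27)=514229, a(28)=832040, a(29)=1346269, a(30)=2178309, a(31)=3524578.

Final answer: 3524578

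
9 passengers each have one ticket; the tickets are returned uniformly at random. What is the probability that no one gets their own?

Use the recurrence D(n) = (n-1)(D(n-1) + D(n-2)) with D(0)=1, D(1)=0.
Building up: D(2)=1, D(3)=2, D(4)=9, D(5)=44, D(6)=265, D(7)=1854, D(8)=14833, D(9)=133496.
Total arrangements: 9! = 362880.
Probability = D(9)/9! = 16687/45360.

Final answer: D(9)/9! = 133496/362880 = 0.367879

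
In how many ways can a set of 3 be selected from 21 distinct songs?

C(21,3) = 21!/(3! x (21-3)!).

Final answer: C(21,3) = 1330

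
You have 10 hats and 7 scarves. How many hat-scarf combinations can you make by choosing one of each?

By the multiplication principle: 10 x 7.

Final answer: 70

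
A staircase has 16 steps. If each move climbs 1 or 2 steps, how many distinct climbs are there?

Let f(n) count the ways. The last step is size 1 or 2, so f(n) = f(n-1) + f(n-2) with f(1)=1, f(2)=2.
Computing successive values: f(1)=1, f(2)=2, f(3)=3, f(4)=5, f(5)=8, f(6)=13, f(7)=21, f(8)=34, f(9)=55, f(10)=89, f(11)=144, f(12)=233, f(13)=377, f(14)=610, f(15)=987, f(16)=1597.

Final answer: 1597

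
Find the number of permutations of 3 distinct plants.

The number of ways to arrange 3 distinct objects is 3!.

Final answer: 3! = 6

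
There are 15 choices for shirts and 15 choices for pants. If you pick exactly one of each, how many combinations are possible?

By the multiplication principle: 15 x 15.

Final answer: 225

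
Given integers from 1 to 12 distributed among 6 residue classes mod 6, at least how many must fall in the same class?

By pigeonhole with 12 objects and 6 categories: ceiling(12/6).

Final answer: 2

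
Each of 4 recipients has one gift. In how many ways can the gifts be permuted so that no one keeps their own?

Use the recurrence D(n) = (n-1)(D(n-1) + D(n-2)) with D(0)=1, D(1)=0.
D(2) = 1 x (0 + 1) = 1
D(3) = 2 x (1 + 0) = 2
D(4) = 3 x (D(3) + D(2)) = 3 x (2 + 1)

Final answer: D(4) = 9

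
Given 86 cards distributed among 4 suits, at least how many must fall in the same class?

By pigeonhole with 86 objects and 4 categories: ceiling(86/4).

Final answer: 22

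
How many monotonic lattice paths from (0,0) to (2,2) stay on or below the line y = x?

Total monotonic paths to (2,2): C(4,2) = 6.
By the reflection principle, paths that go above the diagonal number C(4,3) = 4.
Valid Dyck paths: 6 - 4.
(This is the Catalan number C_{2}.)

Final answer: C_{2} = 2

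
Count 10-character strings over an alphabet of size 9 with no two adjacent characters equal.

First character: 9 choices. Each subsequent: 8 choices (must differ from the previous one).
Total: 9 x 8^9.

Final answer: 9 x 8^{9} = 1207959552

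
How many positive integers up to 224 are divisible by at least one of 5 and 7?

Multiples of 5: 44. Multiples of 7: 32. Of both (lcm=35): 6.
By inclusion-exclusion: 44 + 32 - 6.

Final answer: 70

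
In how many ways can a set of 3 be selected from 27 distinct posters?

C(27,3) = 27!/(3! x 24!).

Final answer: \binom{27}{3} = 2925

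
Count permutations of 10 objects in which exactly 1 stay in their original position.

Choose which 1 elements are fixed: C(10,1) = 10.
Derange the remaining 9 using D(j) = (j-1)(D(j-1) + D(j-2)), D(0)=1, D(1)=0: D(2)=1, D(3)=2, D(4)=9, D(5)=44, D(6)=265, D(7)=1854, D(8)=14833, D(9)=133496.
Total: 10 x 133496.

Final answer: C(10,1) D(9) = 1334960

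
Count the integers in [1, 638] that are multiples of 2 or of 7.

Multiples of 2: 319. Multiples of 7: 91. Of both (lcm=14): 45.
By inclusion-exclusion: 319 + 91 - 45.

Final answer: 365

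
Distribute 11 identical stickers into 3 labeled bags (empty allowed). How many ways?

Stars and bars: C(n+k-1, k-1) = C(13,2).

Final answer: C(13,2) = 78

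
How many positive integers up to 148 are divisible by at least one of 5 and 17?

Multiples of 5: 29. Multiples of 17: 8. Of both (lcm=85): 1.
By inclusion-exclusion: 29 + 8 - 1.

Final answer: 36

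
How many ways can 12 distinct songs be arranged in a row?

The number of ways to arrange 12 distinct objects is 12!.

Final answer: 12! = 479001600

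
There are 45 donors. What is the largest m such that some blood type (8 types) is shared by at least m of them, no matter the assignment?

There are 8 possible values for blood type (8 types). With 45 donors and 8 categories, by pigeonhole: ceiling(45/8).

Final answer: 6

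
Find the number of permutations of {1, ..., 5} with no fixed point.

D(n) = (n-1)(D(n-1) + D(n-2)), D(0)=1, D(1)=0.
Building up: D(2)=1, D(3)=2, D(4)=9.
D(5) = 4 x (D(4) + D(3)) = 4 x (9 + 2).

Final answer: D(5) = 44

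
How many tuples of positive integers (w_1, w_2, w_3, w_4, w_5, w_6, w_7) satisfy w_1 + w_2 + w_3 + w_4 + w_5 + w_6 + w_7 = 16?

Substitute w'_i = w_i - 1 (so w'_i >= 0). Then sum w'_i = 16 - 7 = 9.
Stars and bars: C(9+7-1, 7-1) = C(15,6).

Final answer: C(15,6) = 5005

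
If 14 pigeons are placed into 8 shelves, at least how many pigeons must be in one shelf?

By the pigeonhole principle: ceiling(14/8).

Final answer: 2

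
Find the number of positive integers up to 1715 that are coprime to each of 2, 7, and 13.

|div by 2|=857, |div by 7|=245, |div by 13|=131.
|div by 2&7|=122, |div by 2&13|=65, |div by 7&13|=18, |div by all|=9.
By inclusion-exclusion, divisible by at least one: 857+245+131-122-65-18+9 = 1037.
Not divisible by any: 1715 - 1037.

Final answer: 678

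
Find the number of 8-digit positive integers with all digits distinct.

First digit: 9 (not 0). Second: 9 (not first). Third: 8, etc.
Total: 9 x 9 x 8 x 7 x 6 x 5 x 4 x 3.

Final answer: 1632960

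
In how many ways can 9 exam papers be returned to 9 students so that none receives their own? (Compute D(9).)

D(n) = (n-1)(D(n-1) + D(n-2)), D(0)=1, D(1)=0.
D(2) = 1 x (0 + 1) = 1
D(3) = 2 x (1 + 0) = 2
D(4) = 3 x (2 + 1) = 9
D(5) = 4 x (9 + 2) = 44
D(6) = 5 x (44 + 9) = 265
D(7) = 6 x (265 + 44) = 1854
D(8) = 7 x (1854 + 265) = 14833
D(9) = 8 x (D(8) + D(7)) = 8 x (14833 + 1854)

Final answer: D(9) = 133496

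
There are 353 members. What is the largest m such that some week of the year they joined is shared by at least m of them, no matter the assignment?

There are 52 possible values for week of the year they joined. With 353 members and 52 categories, by pigeonhole: ceiling(353/52).

Final answer: 7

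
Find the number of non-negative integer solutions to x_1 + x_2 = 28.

Stars and bars with 28 stars and 1 bars:
C(28+2-1, 2-1) = C(29,1).

Final answer: C(29,1) = 29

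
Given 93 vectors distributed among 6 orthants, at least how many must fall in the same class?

By pigeonhole with 93 objects and 6 categories: ceiling(93/6).

Final answer: 16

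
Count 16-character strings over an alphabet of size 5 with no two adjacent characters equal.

First character: 5 choices. Each subsequent: 4 choices (must differ from the previous one).
Total: 5 x 4^15.

Final answer: 5 x 4^{15} = 5368709120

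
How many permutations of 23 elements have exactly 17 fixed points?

Choose which 17 elements are fixed: C(23,17) = 100947.
Derange the remaining 6 using D(j) = (j-1)(D(j-1) + D(j-2)), D(0)=1, D(1)=0: D(2)=1, D(3)=2, D(4)=9, D(5)=44, D(6)=265.
Total: 100947 x 265.

Final answer: C(23,17) D(6) = 26750955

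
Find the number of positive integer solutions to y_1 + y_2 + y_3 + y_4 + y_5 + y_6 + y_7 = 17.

Substitute y'_i = y_i - 1 (so y'_i >= 0). Then sum y'_i = 17 - 7 = 10.
Stars and bars: C(10+7-1, 7-1) = C(16,6).

Final answer: C(16,6) = 8008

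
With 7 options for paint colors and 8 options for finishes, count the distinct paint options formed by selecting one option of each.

By the multiplication principle: 7 x 8.

Final answer: 56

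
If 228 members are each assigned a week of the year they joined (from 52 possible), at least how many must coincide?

There are 52 possible values for week of the year they joined. With 228 members and 52 categories, by pigeonhole: ceiling(228/52).

Final answer: 5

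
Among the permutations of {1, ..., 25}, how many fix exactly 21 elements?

Choose which 21 elements are fixed: C(25,21) = 12650.
Derange the remaining 4 using D(j) = (j-1)(D(j-1) + D(j-2)), D(0)=1, D(1)=0: D(2)=1, D(3)=2, D(4)=9.
Total: 12650 x 9.

Final answer: C(25,21) D(4) = 113850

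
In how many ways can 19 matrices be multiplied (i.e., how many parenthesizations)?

This is counted by the nth Catalan number C_n. Here n = 19 - 1 = 18.
C_n = (2n)!/(n!(n+1)!), so C_{18} = 36!/(18! x 19!) = C(36,18)/19 = 9075135300/19.

Final answer: C_{18} = 477638700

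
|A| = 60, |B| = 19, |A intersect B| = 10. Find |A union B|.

|A union B| = |A| + |B| - |A intersect B| = 60 + 19 - 10.

Final answer: 69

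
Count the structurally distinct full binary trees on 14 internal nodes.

This is a standard Catalan-number count: the answer is C_n. Here n = 14.
C_n = C(2n,n) - C(2n,n+1), so C_{14} = C(28,14) - C(28,15) = 40116600 - 37442160.

Final answer: C_{14} = 2674440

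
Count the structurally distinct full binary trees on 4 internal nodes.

This is a standard Catalan-number count: the answer is C_n. Here n = 4.
Using C_0 = 1 and C_(k+1) = C_k x 2(2k+1)/(k+2), build up term by term: C_1=1, C_2=2, C_3=5, C_4=14.

Final answer: C_{4} = 14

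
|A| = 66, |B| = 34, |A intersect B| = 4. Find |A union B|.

|A union B| = |A| + |B| - |A intersect B| = 66 + 34 - 4.

Final answer: 96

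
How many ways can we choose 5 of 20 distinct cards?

C(20,5) = 20!/(5! x (20-5)!).

Final answer: C(20,5) = 15504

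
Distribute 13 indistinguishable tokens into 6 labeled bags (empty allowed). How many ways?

Stars and bars: C(n+k-1, k-1) = C(18,5).

Final answer: C(18,5) = 8568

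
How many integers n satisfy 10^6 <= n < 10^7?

The leading digit cannot be 0 (9 options); the other 6 digits can be anything (10 options each).
Total: 9 x 10^6.

Final answer: 9000000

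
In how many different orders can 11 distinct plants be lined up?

The number of ways to arrange 11 distinct objects is 11!.

Final answer: 11! = 39916800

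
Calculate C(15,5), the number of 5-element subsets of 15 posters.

C(15,5) = 15!/(5! x (15-5)!).

Final answer: C(15,5) = 3003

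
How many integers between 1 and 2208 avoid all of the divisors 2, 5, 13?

|div by 2|=1104, |div by 5|=441, |div by 13|=169.
|div by 2&5|=220, |div by 2&13|=84, |div by 5&13|=33, |div by all|=16.
By inclusion-exclusion, divisible by at least one: 1104+441+169-220-84-33+16 = 1393.
Not divisible by any: 2208 - 1393.

Final answer: 815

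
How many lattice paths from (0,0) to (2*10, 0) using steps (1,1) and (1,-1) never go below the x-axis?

Total monotonic paths to (10,10): C(20,10) = 184756.
By the reflection principle, paths that go above the diagonal number C(20,11) = 167960.
Valid Dyck paths: 184756 - 167960.
(This is the Catalan number C_{10}.)

Final answer: C_{10} = 16796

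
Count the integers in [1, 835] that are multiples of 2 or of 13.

Multiples of 2: 417. Multiples of 13: 64. Of both (lcm=26): 32.
By inclusion-exclusion: 417 + 64 - 32.

Final answer: 449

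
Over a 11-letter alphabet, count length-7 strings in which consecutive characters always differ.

First character: 11 choices. Each subsequent: 10 choices (must differ from the previous one).
Total: 11 x 10^6.

Final answer: 11 x 10^{6} = 11000000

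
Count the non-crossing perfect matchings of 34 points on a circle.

This is counted by the nth Catalan number C_n. Here n = 34/2 = 17.
Using C_0 = 1 and C_(k+1) = C_k x 2(2k+1)/(k+2), build up term by term: C_1=1, C_2=2, C_3=5, C_4=14, C_5=42, C_6=132, C_7=429, C_8=1430, C_9=4862, C_10=16796, C_11=58786, C_12=208012, C_13=742900, C_14=2674440, C_15=9694845, C_16=35357670, C_17=129644790.

Final answer: C_{17} = 129644790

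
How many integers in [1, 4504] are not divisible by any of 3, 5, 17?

|div by 3|=1501, |div by 5|=900, |div by 17|=264.
|div by 3&5|=300, |div by 3&17|=88, |div by 5&17|=52, |div by all|=17.
By inclusion-exclusion, divisible by at least one: 1501+900+264-300-88-52+17 = 2242.
Not divisible by any: 4504 - 2242.

Final answer: 2262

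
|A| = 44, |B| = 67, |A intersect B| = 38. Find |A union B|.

|A union B| = |A| + |B| - |A intersect B| = 44 + 67 - 38.

Final answer: 73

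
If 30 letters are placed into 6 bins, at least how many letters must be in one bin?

By the pigeonhole principle: ceiling(30/6).

Final answer: 5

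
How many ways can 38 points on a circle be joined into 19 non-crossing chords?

The structures are counted by the Catalan number C_n. Here n = 38/2 = 19.
C_n = C(2n,n) - C(2n,n+1), so C_{19} = C(38,19) - C(38,20) = 35345263800 - 33578000610.

Final answer: C_{19} = 1767263190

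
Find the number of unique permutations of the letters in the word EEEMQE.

Letters (E:4, M:1, Q:1). Total letters: 6.
Permutations = 6!/(4!).

Final answer: 30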